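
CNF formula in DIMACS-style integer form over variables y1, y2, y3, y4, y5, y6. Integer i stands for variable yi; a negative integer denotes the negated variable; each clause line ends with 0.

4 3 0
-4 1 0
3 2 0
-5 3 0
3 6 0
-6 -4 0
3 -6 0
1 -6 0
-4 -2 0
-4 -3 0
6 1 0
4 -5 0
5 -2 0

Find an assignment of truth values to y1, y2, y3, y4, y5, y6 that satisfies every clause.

y1=1  y2=0  y3=1  y4=0  y5=0  y6=1

Pure literal: y1 appears only positively; assign y1 = True.
Branch on y2: take y2 = False.
  then y3 is forced to True.
  then y4 is forced to False.
  then y5 is forced to False.
y6 is now unconstrained; take y6 = True.
Every clause has at least one true literal under this assignment.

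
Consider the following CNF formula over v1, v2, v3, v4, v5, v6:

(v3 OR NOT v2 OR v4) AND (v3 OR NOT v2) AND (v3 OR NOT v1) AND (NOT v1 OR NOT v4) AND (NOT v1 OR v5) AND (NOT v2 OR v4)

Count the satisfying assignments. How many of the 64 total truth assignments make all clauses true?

Split on v1, then v2.
  v1=T, v2=T: a clause becomes empty — 0.
  v1=T, v2=F: remaining (v3,v4,v5,v6) ∈ {(T,F,T,F); (T,F,T,T)} — 2.
  v1=F, v2=T: remaining (v3,v4,v5,v6) ∈ {(T,T,F,F); (T,T,F,T); (T,T,T,F); (T,T,T,T)} — 4.
  v1=F, v2=F: v3, v4, v5, v6 free → 2^4 = 16.
Total: 0 + 2 + 4 + 16 = 22.

22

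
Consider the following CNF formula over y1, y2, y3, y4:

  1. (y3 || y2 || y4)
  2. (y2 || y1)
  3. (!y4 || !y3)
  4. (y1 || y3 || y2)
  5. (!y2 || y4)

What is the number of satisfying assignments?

4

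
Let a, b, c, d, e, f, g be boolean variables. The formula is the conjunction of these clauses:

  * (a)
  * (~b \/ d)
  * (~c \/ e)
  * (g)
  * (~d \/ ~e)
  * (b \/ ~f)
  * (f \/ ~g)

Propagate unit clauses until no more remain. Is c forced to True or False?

False

Unit clause (a) sets a = True.
Unit clause (g) sets g = True.
In (~g \/ f), ~g is now false; f must hold, so f = True.
In (~f \/ b), ~f is now false; b must hold, so b = True.
In (d \/ ~b), ~b is now false; d must hold, so d = True.
From (~e \/ ~d) and d = True: e = False.
From (e \/ ~c) and e = False: c = False.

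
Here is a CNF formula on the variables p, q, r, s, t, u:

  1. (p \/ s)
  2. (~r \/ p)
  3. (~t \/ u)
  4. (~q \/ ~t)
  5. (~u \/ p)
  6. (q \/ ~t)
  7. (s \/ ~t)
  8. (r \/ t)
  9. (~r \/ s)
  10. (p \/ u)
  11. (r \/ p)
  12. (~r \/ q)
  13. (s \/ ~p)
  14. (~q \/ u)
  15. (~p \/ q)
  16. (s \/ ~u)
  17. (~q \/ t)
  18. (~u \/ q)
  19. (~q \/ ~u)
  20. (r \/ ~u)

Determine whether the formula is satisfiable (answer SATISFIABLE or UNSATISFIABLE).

q = True:
  propagation gives t=False; an empty clause results — contradiction.
q = False:
  propagation gives t=False, r=True; an empty clause results — contradiction.
Every branch closes, so no satisfying assignment exists.

UNSATISFIABLE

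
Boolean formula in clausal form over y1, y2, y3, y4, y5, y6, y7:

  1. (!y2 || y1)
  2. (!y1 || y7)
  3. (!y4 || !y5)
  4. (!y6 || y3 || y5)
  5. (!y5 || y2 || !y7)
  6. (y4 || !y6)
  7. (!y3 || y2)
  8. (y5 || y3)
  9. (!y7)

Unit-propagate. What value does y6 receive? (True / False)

(!y7) is a unit clause: y7 = False.
In (y7 || !y1), y7 is now false; !y1 must hold, so y1 = False.
From (!y2 || y1) and y1 = False: y2 = False.
In (y2 || !y3), y2 is now false; !y3 must hold, so y3 = False.
From (y3 || y5) and y3 = False: y5 = True.
(!y5 || !y4): since y5 = True, the clause reduces to (!y4). y4 = False.
In (y4 || !y6), y4 is now false; !y6 must hold, so y6 = False.

False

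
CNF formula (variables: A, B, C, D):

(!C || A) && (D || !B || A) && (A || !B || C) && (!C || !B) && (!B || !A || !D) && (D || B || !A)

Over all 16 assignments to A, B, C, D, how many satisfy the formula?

5

Satisfying assignments:
  A=0 B=0 C=0 D=0
  A=0 B=0 C=0 D=1
  A=1 B=0 C=0 D=1
  A=1 B=0 C=1 D=1
  A=1 B=1 C=0 D=0
That's 5 in total.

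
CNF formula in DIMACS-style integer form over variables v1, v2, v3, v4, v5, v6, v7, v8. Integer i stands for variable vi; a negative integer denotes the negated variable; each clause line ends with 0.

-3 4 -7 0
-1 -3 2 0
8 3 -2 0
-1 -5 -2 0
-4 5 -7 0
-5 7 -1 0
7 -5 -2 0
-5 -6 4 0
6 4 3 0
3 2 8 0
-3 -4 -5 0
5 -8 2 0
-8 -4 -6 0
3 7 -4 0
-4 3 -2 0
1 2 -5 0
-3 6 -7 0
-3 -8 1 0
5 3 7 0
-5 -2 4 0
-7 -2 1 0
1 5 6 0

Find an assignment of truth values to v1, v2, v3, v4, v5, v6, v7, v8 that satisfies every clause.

v1 = True, v2 = True, v3 = True, v4 = False, v5 = False, v6 = False, v7 = False, v8 = False

Check each clause:
  1. (¬v3 ∨ ¬v7 ∨ v4) — ¬v7 is true.
  2. (v2 ∨ ¬v1 ∨ ¬v3) — v2 is true.
  3. (¬v2 ∨ v3 ∨ v8) — v3 is true.
  4. (¬v2 ∨ ¬v1 ∨ ¬v5) — ¬v5 is true.
  5. (¬v4 ∨ v5 ∨ ¬v7) — ¬v7 is true.
  6. (v7 ∨ ¬v5 ∨ ¬v1) — ¬v5 is true.
  7. (¬v2 ∨ v7 ∨ ¬v5) — ¬v5 is true.
  8. (v4 ∨ ¬v5 ∨ ¬v6) — ¬v6 is true.
  9. (v4 ∨ v6 ∨ v3) — v3 is true.
  10. (v3 ∨ v2 ∨ v8) — v2 is true.
  11. (¬v5 ∨ ¬v4 ∨ ¬v3) — ¬v5 is true.
  12. (v5 ∨ v2 ∨ ¬v8) — ¬v8 is true.
  13. (¬v4 ∨ ¬v6 ∨ ¬v8) — ¬v8 is true.
  14. (¬v4 ∨ v3 ∨ v7) — v3 is true.
  15. (¬v4 ∨ ¬v2 ∨ v3) — v3 is true.
  16. (¬v5 ∨ v1 ∨ v2) — v1 is true.
  17. (¬v3 ∨ ¬v7 ∨ v6) — ¬v7 is true.
  18. (v1 ∨ ¬v3 ∨ ¬v8) — ¬v8 is true.
  19. (v3 ∨ v5 ∨ v7) — v3 is true.
  20. (¬v5 ∨ v4 ∨ ¬v2) — ¬v5 is true.
  21. (¬v2 ∨ v1 ∨ ¬v7) — v1 is true.
  22. (v6 ∨ v5 ∨ v1) — v1 is true.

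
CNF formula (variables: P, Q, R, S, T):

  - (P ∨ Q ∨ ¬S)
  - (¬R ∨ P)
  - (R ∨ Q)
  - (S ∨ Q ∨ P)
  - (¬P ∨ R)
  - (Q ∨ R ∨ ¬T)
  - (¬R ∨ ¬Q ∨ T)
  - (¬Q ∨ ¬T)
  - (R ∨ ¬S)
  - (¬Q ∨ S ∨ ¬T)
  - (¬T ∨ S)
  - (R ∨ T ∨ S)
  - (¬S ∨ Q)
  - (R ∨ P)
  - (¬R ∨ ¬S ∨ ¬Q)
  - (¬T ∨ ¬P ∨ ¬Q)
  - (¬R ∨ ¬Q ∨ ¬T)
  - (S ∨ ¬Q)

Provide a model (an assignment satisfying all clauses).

P = True, Q = False, R = True, S = False, T = False

Check each clause:
  1. (P ∨ Q ∨ ¬S) — P is true.
  2. (¬R ∨ P) — P is true.
  3. (R ∨ Q) — R is true.
  4. (S ∨ Q ∨ P) — P is true.
  5. (¬P ∨ R) — R is true.
  6. (¬T ∨ R ∨ Q) — R is true.
  7. (¬R ∨ T ∨ ¬Q) — ¬Q is true.
  8. (¬T ∨ ¬Q) — ¬T is true.
  9. (R ∨ ¬S) — R is true.
  10. (¬T ∨ S ∨ ¬Q) — ¬T is true.
  11. (¬T ∨ S) — ¬T is true.
  12. (T ∨ S ∨ R) — R is true.
  13. (¬S ∨ Q) — ¬S is true.
  14. (P ∨ R) — P is true.
  15. (¬Q ∨ ¬R ∨ ¬S) — ¬S is true.
  16. (¬Q ∨ ¬T ∨ ¬P) — ¬T is true.
  17. (¬R ∨ ¬Q ∨ ¬T) — ¬T is true.
  18. (¬Q ∨ S) — ¬Q is true.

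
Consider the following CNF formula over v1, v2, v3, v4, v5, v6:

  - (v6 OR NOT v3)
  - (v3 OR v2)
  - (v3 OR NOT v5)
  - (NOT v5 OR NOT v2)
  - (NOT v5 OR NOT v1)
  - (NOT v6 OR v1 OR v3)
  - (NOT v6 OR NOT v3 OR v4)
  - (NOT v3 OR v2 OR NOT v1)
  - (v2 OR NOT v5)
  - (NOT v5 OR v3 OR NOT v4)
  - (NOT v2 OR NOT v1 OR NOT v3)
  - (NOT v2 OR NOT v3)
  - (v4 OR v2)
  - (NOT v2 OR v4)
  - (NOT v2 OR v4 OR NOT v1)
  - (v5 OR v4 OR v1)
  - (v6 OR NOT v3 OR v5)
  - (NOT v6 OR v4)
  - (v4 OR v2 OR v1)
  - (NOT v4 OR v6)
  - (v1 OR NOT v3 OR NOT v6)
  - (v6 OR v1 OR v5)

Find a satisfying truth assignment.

v1=1, v2=1, v3=0, v4=1, v5=0, v6=1

Set v1 = True and propagate.
  then v5 is forced to False.
Set v2 = True and propagate.
  then v3 is forced to False.
  then v4 is forced to True.
  then v6 is forced to True.
Every clause has at least one true literal under this assignment.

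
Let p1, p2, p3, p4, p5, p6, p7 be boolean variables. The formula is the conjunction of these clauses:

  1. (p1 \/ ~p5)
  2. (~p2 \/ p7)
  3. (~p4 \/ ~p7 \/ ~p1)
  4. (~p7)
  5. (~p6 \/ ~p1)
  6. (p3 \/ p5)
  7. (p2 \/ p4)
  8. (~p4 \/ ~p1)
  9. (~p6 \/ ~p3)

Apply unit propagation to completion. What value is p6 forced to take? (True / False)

Unit clause (~p7) sets p7 = False.
(~p2 \/ p7) with p7 = False leaves only ~p2, so p2 = False.
(p4 \/ p2) with p2 = False leaves only p4, so p4 = True.
(~p1 \/ ~p4): since p4 = True, the clause reduces to (~p1). p1 = False.
(~p5 \/ p1) with p1 = False leaves only ~p5, so p5 = False.
(p5 \/ p3): since p5 = False, the clause reduces to (p3). p3 = True.
(~p3 \/ ~p6): since p3 = True, the clause reduces to (~p6). p6 = False.

False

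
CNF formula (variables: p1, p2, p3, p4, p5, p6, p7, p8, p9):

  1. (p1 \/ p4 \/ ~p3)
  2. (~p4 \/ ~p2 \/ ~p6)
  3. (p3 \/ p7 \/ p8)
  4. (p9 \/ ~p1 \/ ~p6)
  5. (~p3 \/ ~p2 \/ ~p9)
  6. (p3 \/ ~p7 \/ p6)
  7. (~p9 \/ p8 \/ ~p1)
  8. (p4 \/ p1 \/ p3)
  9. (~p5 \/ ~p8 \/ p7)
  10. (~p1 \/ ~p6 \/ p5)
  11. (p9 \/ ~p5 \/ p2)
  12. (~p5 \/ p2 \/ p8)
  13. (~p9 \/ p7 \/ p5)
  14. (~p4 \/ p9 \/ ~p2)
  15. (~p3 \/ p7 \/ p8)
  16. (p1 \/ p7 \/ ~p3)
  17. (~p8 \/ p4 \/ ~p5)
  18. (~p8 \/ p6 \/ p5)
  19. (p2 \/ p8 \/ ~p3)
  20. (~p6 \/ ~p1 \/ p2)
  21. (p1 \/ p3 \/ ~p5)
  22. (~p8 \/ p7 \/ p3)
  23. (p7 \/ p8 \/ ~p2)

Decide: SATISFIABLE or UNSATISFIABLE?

Set p1 = False and propagate.
Branch on p2: take p2 = False.
Set p3 = True and propagate.
  then p4 is forced to True.
  then p7 is forced to True.
  then p8 is forced to True.
For the remaining variables, p5 = False, p6 = True, p9 = True works.
Every clause has at least one true literal under this assignment.
So p1=False, p2=False, p3=True, p4=True, p5=False, p6=True, p7=True, p8=True, p9=True is a satisfying assignment.

SATISFIABLE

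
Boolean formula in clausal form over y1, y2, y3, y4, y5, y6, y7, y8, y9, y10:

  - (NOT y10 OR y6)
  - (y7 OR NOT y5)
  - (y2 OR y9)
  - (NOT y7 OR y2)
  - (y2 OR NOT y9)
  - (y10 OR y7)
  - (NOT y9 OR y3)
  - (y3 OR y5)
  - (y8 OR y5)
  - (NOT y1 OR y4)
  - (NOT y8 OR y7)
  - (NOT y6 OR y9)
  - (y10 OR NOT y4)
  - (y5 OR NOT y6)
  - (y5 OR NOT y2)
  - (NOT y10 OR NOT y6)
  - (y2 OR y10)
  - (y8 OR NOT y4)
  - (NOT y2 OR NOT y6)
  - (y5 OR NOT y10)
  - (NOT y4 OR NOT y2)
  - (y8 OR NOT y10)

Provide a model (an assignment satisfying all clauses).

y1 occurs only negated in the remaining clauses — set y1 = False.
Pure literal: y3 appears only positively; assign y3 = True.
Set y2 = True and propagate.
  then y5 is forced to True.
  then y7 is forced to True.
  then y6 is forced to False.
  then y10 is forced to False.
  then y4 is forced to False.
y8, y9 are now unconstrained; take y8 = False, y9 = False.

y1=F  y2=T  y3=T  y4=F  y5=T  y6=F  y7=T  y8=F  y9=F  y10=F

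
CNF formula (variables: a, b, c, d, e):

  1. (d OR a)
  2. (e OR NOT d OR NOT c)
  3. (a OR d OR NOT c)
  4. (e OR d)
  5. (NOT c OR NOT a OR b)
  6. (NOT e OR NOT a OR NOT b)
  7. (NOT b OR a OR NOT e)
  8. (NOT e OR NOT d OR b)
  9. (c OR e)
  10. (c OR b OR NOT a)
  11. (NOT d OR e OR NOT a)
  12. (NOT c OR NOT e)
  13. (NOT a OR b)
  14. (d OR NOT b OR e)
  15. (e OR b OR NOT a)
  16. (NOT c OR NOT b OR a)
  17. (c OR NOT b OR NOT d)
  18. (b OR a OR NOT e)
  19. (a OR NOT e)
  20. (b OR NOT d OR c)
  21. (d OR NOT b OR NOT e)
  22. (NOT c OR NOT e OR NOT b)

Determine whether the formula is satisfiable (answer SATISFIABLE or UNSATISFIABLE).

b = True:
  e = True:
    propagation gives a=False; an empty clause results — contradiction.
  e = False:
    propagation gives d=True, c=False; an empty clause results — contradiction.
b = False:
  propagation gives a=False, d=True, e=False, c=False; an empty clause results — contradiction.
Every branch closes, so no satisfying assignment exists.

UNSATISFIABLE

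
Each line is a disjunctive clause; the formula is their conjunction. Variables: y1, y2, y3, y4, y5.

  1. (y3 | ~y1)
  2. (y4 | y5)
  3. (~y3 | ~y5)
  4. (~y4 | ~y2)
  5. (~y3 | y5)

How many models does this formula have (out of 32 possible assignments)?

Satisfying assignments:
  y1=F y2=F y3=F y4=F y5=T
  y1=F y2=F y3=F y4=T y5=F
  y1=F y2=F y3=F y4=T y5=T
  y1=F y2=T y3=F y4=F y5=T
That's 4 in total.

4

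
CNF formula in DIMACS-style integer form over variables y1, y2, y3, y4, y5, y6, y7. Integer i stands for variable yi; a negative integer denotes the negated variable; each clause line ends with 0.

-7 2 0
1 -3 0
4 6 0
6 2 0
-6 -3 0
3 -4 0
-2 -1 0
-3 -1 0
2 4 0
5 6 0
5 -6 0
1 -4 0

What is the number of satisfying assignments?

2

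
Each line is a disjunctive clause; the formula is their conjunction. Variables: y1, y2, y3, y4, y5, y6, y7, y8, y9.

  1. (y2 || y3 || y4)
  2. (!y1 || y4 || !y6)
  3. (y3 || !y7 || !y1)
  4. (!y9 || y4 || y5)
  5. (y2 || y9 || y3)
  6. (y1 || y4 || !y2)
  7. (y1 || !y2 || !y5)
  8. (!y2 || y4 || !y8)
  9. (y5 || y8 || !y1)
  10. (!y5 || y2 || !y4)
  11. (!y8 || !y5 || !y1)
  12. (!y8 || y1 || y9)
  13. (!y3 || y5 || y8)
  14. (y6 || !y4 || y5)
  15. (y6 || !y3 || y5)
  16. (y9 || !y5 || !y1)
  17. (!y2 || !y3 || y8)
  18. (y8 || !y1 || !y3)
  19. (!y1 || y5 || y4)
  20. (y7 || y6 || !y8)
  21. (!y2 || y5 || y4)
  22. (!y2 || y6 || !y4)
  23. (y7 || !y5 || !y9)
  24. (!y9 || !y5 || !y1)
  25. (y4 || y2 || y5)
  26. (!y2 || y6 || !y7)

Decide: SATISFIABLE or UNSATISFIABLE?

Set y1 = False and propagate.
The remaining clauses are satisfied by y2 = False, y3 = True, y4 = True, y5 = False, y6 = True, y7 = False, y8 = True, y9 = True.
So y1 = 0, y2 = 0, y3 = 1, y4 = 1, y5 = 0, y6 = 1, y7 = 0, y8 = 1, y9 = 1 is a satisfying assignment.

SATISFIABLE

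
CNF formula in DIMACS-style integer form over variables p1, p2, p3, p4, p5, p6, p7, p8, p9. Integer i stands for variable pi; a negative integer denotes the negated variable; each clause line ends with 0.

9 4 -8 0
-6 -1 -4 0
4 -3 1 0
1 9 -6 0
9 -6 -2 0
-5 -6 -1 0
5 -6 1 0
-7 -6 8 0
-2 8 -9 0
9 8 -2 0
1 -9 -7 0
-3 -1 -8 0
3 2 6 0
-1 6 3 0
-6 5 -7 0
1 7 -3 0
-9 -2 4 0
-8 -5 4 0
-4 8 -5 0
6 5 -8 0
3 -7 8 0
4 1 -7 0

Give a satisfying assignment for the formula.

Branch on p1: take p1 = True.
Try p2 = False.
For the remaining variables, p3 = True, p4 = True, p5 = False, p6 = False, p7 = True, p8 = False, p9 = True works.
Check each clause:
  1. (p4 \/ ~p8 \/ p9) — ~p8 is true.
  2. (~p6 \/ ~p4 \/ ~p1) — ~p6 is true.
  3. (p4 \/ ~p3 \/ p1) — p1 is true.
  4. (p1 \/ ~p6 \/ p9) — p1 is true.
  5. (~p6 \/ ~p2 \/ p9) — p9 is true.
  6. (~p1 \/ ~p6 \/ ~p5) — ~p6 is true.
  7. (~p6 \/ p1 \/ p5) — p1 is true.
  8. (~p7 \/ p8 \/ ~p6) — ~p6 is true.
  9. (~p9 \/ p8 \/ ~p2) — ~p2 is true.
  10. (~p2 \/ p9 \/ p8) — p9 is true.
  11. (~p7 \/ ~p9 \/ p1) — p1 is true.
  12. (~p1 \/ ~p8 \/ ~p3) — ~p8 is true.
  13. (p3 \/ p2 \/ p6) — p3 is true.
  14. (p3 \/ ~p1 \/ p6) — p3 is true.
  15. (p5 \/ ~p6 \/ ~p7) — ~p6 is true.
  16. (p1 \/ p7 \/ ~p3) — p1 is true.
  17. (~p2 \/ p4 \/ ~p9) — p4 is true.
  18. (~p8 \/ ~p5 \/ p4) — ~p8 is true.
  19. (~p4 \/ ~p5 \/ p8) — ~p5 is true.
  20. (~p8 \/ p5 \/ p6) — ~p8 is true.
  21. (p8 \/ ~p7 \/ p3) — p3 is true.
  22. (p1 \/ ~p7 \/ p4) — p1 is true.

p1=True, p2=False, p3=True, p4=True, p5=False, p6=False, p7=True, p8=False, p9=True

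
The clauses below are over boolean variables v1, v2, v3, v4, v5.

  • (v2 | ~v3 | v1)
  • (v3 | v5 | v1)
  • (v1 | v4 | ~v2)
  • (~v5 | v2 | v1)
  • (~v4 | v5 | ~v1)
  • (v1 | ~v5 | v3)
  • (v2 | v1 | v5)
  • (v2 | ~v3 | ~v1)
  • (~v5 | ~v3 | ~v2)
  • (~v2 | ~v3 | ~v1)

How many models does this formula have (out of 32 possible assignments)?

7

Satisfying assignments:
  v1=0 v2=1 v3=1 v4=1 v5=0
  v1=1 v2=0 v3=0 v4=0 v5=0
  v1=1 v2=0 v3=0 v4=0 v5=1
  v1=1 v2=0 v3=0 v4=1 v5=1
  v1=1 v2=1 v3=0 v4=0 v5=0
  v1=1 v2=1 v3=0 v4=0 v5=1
  v1=1 v2=1 v3=0 v4=1 v5=1
Count: 7.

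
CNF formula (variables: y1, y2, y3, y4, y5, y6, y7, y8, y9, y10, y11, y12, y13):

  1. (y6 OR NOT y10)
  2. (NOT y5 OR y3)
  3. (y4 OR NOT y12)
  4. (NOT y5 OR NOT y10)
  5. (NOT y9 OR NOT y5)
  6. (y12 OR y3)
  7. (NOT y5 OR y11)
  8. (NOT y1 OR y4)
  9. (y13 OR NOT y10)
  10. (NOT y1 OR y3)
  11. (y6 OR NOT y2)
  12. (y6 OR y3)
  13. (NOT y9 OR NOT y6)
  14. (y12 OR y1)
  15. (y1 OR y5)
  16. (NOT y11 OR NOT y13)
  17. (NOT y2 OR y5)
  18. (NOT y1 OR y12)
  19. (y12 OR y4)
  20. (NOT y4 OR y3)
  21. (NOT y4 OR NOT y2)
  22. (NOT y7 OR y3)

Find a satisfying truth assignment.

y1 = T  y2 = F  y3 = T  y4 = T  y5 = F  y6 = F  y7 = F  y8 = F  y9 = T  y10 = F  y11 = F  y12 = T  y13 = T

Check each clause:
  1. (NOT y10 OR y6) — NOT y10 is true.
  2. (NOT y5 OR y3) — y3 is true.
  3. (NOT y12 OR y4) — y4 is true.
  4. (NOT y5 OR NOT y10) — NOT y5 is true.
  5. (NOT y5 OR NOT y9) — NOT y5 is true.
  6. (y12 OR y3) — y3 is true.
  7. (y11 OR NOT y5) — NOT y5 is true.
  8. (y4 OR NOT y1) — y4 is true.
  9. (NOT y10 OR y13) — y13 is true.
  10. (y3 OR NOT y1) — y3 is true.
  11. (NOT y2 OR y6) — NOT y2 is true.
  12. (y3 OR y6) — y3 is true.
  13. (NOT y6 OR NOT y9) — NOT y6 is true.
  14. (y1 OR y12) — y1 is true.
  15. (y1 OR y5) — y1 is true.
  16. (NOT y13 OR NOT y11) — NOT y11 is true.
  17. (y5 OR NOT y2) — NOT y2 is true.
  18. (NOT y1 OR y12) — y12 is true.
  19. (y12 OR y4) — y12 is true.
  20. (y3 OR NOT y4) — y3 is true.
  21. (NOT y4 OR NOT y2) — NOT y2 is true.
  22. (y3 OR NOT y7) — NOT y7 is true.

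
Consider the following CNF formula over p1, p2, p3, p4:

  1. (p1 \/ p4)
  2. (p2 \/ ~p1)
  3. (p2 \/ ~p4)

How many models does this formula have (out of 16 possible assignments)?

The models are:
  p1=F p2=T p3=F p4=T
  p1=F p2=T p3=T p4=T
  p1=T p2=T p3=F p4=F
  p1=T p2=T p3=F p4=T
  p1=T p2=T p3=T p4=F
  p1=T p2=T p3=T p4=T
That's 6 in total.

6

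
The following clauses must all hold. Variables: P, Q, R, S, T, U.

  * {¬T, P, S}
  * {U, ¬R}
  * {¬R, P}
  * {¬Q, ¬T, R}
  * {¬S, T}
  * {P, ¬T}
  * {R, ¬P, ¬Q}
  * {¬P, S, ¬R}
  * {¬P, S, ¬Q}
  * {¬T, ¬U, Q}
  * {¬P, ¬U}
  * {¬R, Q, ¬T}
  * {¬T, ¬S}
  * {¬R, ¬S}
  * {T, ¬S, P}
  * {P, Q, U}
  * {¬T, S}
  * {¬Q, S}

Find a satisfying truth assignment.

P=T, Q=F, R=F, S=F, T=F, U=F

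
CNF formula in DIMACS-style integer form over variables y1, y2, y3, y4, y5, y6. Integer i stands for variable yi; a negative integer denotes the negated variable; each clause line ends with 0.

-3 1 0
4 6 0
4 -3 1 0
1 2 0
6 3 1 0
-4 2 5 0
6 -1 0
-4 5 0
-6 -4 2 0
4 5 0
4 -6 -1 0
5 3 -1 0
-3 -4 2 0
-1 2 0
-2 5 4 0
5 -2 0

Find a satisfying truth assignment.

y1=True, y2=True, y3=False, y4=True, y5=True, y6=True

Check each clause:
  1. (y1 ∨ ¬y3) — y1 is true.
  2. (y4 ∨ y6) — y4 is true.
  3. (y4 ∨ y1 ∨ ¬y3) — y1 is true.
  4. (y2 ∨ y1) — y1 is true.
  5. (y1 ∨ y3 ∨ y6) — y1 is true.
  6. (y2 ∨ y5 ∨ ¬y4) — y2 is true.
  7. (y6 ∨ ¬y1) — y6 is true.
  8. (y5 ∨ ¬y4) — y5 is true.
  9. (¬y6 ∨ y2 ∨ ¬y4) — y2 is true.
  10. (y5 ∨ y4) — y4 is true.
  11. (y4 ∨ ¬y1 ∨ ¬y6) — y4 is true.
  12. (¬y1 ∨ y3 ∨ y5) — y5 is true.
  13. (¬y3 ∨ ¬y4 ∨ y2) — y2 is true.
  14. (¬y1 ∨ y2) — y2 is true.
  15. (¬y2 ∨ y5 ∨ y4) — y4 is true.
  16. (¬y2 ∨ y5) — y5 is true.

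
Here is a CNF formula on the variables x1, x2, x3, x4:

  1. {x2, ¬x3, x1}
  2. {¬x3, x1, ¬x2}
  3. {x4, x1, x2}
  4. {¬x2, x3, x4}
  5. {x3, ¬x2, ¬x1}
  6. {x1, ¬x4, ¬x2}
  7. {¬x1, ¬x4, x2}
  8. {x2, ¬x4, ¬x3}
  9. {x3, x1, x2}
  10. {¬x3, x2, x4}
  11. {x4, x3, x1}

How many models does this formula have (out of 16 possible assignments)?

3

The models are:
  x1=T x2=F x3=F x4=F
  x1=T x2=T x3=T x4=F
  x1=T x2=T x3=T x4=T
That's 3 in total.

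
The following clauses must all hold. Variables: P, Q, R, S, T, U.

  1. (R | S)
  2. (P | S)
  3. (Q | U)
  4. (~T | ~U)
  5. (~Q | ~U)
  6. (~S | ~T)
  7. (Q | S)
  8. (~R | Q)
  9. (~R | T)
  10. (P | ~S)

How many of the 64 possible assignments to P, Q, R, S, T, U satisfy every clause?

3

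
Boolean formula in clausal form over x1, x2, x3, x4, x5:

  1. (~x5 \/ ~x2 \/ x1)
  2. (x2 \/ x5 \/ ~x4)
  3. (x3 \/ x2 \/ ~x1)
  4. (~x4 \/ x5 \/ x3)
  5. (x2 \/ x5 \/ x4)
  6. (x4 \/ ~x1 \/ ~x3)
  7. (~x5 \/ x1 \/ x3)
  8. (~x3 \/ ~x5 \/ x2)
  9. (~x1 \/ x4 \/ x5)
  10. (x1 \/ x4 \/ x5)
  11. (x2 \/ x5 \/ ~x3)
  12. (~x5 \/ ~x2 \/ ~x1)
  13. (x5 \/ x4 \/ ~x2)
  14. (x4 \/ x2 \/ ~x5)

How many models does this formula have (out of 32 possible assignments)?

2

The models are:
  x1=0 x2=1 x3=1 x4=1 x5=0
  x1=1 x2=1 x3=1 x4=1 x5=0
Count: 2.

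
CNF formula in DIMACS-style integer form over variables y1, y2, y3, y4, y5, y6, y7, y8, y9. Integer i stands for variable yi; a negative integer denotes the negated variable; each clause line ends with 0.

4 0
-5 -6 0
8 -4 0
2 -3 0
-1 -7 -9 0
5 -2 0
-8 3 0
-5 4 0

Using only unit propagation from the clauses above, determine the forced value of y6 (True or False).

Unit clause (y4) sets y4 = True.
(~y4 \/ y8) with y4 = True leaves only y8, so y8 = True.
(~y8 \/ y3): since y8 = True, the clause reduces to (y3). y3 = True.
(~y3 \/ y2) with y3 = True leaves only y2, so y2 = True.
(y5 \/ ~y2): since y2 = True, the clause reduces to (y5). y5 = True.
(~y5 \/ ~y6): since y5 = True, the clause reduces to (~y6). y6 = False.

False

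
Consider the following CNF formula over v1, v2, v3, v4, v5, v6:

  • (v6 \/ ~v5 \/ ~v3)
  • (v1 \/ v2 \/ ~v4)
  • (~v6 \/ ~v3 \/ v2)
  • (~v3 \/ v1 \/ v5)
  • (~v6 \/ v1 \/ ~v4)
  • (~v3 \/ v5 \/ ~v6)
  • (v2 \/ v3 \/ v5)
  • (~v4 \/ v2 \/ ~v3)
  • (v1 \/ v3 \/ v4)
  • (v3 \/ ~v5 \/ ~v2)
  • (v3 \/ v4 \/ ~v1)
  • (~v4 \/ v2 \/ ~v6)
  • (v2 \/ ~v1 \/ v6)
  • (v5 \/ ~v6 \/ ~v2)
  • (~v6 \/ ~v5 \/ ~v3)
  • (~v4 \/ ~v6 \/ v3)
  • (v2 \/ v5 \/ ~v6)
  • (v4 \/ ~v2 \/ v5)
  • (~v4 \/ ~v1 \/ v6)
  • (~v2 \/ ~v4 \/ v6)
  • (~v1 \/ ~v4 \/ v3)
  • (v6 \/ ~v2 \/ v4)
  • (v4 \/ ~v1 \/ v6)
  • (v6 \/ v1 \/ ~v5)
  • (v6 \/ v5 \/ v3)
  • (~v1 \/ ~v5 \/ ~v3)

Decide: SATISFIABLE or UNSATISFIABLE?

UNSATISFIABLE

v6 = True:
  v3 = True:
    propagation gives v2=True, v5=True; an empty clause results — contradiction.
  v3 = False:
    propagation gives v4=False, v1=True; an empty clause results — contradiction.
v6 = False:
  v1 = True:
    propagation gives v2=True, v4=False; an empty clause results — contradiction.
  v1 = False:
    propagation gives v5=False, v3=False; an empty clause results — contradiction.
Every branch closes, so no satisfying assignment exists.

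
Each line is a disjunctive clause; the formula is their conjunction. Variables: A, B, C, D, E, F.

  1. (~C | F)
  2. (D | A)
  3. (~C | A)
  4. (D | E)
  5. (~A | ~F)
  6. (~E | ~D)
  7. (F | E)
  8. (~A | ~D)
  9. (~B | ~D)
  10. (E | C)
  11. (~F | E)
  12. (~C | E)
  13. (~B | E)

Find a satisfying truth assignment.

A=True, B=True, C=False, D=False, E=True, F=False

Branch on A: take A = True.
  then F is forced to False.
  then C is forced to False.
  then E is forced to True.
  then D is forced to False.
B is now unconstrained; take B = True.
Every clause has at least one true literal under this assignment.
Check each clause:
  1. (~C | F) — ~C is true.
  2. (D | A) — A is true.
  3. (A | ~C) — A is true.
  4. (D | E) — E is true.
  5. (~A | ~F) — ~F is true.
  6. (~E | ~D) — ~D is true.
  7. (E | F) — E is true.
  8. (~D | ~A) — ~D is true.
  9. (~D | ~B) — ~D is true.
  10. (E | C) — E is true.
  11. (E | ~F) — ~F is true.
  12. (~C | E) — E is true.
  13. (~B | E) — E is true.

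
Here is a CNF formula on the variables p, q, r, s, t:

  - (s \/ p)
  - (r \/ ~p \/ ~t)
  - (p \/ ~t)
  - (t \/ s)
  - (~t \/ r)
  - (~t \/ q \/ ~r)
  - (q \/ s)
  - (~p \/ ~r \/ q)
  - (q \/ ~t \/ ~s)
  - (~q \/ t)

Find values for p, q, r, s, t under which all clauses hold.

p=T, q=F, r=F, s=T, t=F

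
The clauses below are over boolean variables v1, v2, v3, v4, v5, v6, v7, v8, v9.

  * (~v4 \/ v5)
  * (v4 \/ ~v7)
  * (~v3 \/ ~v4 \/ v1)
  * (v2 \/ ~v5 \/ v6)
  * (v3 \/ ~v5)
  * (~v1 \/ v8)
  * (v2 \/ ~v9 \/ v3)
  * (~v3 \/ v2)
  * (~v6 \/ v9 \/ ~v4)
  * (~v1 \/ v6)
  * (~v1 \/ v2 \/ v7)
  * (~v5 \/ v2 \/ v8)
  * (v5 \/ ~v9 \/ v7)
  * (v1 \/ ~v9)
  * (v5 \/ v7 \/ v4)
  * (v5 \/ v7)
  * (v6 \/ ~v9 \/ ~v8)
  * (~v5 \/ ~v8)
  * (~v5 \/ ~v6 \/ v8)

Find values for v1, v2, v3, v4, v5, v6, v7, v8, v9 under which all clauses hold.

v1 = False, v2 = True, v3 = True, v4 = False, v5 = True, v6 = False, v7 = False, v8 = False, v9 = False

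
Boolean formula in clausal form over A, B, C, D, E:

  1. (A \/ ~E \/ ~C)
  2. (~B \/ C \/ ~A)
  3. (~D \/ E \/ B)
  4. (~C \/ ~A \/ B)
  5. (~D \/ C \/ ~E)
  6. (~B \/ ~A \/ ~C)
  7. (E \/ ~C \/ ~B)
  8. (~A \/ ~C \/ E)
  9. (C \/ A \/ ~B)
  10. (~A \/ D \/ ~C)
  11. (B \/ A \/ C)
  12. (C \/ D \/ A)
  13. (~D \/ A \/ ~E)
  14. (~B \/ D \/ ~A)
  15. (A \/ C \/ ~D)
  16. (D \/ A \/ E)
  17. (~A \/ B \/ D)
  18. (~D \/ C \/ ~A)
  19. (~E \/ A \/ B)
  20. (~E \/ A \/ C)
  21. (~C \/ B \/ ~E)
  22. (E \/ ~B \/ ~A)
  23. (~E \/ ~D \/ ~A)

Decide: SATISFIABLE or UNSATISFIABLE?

A = True:
  B = True:
    propagation gives C=True; an empty clause results — contradiction.
  B = False:
    propagation gives C=False, D=True; an empty clause results — contradiction.
A = False:
  C = True:
    propagation gives E=False, B=False, D=False; an empty clause results — contradiction.
  C = False:
    propagation gives B=False; an empty clause results — contradiction.
Every branch closes, so no satisfying assignment exists.

UNSATISFIABLE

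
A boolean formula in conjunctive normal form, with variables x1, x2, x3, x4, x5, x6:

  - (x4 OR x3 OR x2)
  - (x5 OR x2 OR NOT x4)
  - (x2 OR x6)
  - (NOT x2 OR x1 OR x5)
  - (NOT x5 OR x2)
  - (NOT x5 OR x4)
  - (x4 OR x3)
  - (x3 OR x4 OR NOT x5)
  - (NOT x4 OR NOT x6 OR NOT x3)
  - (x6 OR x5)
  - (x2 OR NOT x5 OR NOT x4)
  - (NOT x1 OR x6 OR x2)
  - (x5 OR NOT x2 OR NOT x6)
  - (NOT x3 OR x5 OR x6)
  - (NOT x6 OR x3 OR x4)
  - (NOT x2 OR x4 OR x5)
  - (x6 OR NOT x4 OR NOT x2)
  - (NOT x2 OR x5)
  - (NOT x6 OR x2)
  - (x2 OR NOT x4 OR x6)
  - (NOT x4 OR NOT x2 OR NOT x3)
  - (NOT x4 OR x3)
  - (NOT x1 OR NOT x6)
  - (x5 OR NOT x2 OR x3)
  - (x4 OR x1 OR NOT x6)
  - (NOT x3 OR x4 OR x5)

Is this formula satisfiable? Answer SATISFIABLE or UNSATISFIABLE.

UNSATISFIABLE

x2 = True:
  propagation gives x5=True, x4=True, x6=True, x3=False; an empty clause results — contradiction.
x2 = False:
  propagation gives x6=True; an empty clause results — contradiction.
Every branch closes, so no satisfying assignment exists.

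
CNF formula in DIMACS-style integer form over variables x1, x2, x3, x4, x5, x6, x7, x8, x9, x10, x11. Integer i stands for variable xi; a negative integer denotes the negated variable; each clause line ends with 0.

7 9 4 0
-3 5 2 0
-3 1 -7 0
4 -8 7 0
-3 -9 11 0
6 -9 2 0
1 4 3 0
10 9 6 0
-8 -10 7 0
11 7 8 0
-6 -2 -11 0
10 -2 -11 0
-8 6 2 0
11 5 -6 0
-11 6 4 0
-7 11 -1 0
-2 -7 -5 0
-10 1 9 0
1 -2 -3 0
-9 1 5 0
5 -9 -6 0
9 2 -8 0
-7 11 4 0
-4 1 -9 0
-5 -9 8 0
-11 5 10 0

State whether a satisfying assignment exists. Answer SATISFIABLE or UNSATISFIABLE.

SATISFIABLE

Set x1 = True and propagate.
Set x2 = True and propagate.
Set x3 = False and propagate.
For the remaining variables, x4 = True, x5 = False, x6 = False, x7 = False, x8 = True, x9 = True, x10 = False, x11 = False works.
So x1=1, x2=1, x3=0, x4=1, x5=0, x6=0, x7=0, x8=1, x9=1, x10=0, x11=0 is a satisfying assignment.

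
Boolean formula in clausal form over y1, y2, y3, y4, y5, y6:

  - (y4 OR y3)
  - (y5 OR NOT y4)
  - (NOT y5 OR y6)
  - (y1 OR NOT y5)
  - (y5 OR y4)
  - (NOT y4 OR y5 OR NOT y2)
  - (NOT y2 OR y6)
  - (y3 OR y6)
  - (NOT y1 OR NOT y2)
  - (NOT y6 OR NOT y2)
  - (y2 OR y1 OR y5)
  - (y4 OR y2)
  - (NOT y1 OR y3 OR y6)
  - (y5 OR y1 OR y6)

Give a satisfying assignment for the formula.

Pure literal: y3 appears only positively; assign y3 = True.
Try y1 = True.
  then y2 is forced to False.
  then y4 is forced to True.
  then y5 is forced to True.
  then y6 is forced to True.

y1=True  y2=False  y3=True  y4=True  y5=True  y6=True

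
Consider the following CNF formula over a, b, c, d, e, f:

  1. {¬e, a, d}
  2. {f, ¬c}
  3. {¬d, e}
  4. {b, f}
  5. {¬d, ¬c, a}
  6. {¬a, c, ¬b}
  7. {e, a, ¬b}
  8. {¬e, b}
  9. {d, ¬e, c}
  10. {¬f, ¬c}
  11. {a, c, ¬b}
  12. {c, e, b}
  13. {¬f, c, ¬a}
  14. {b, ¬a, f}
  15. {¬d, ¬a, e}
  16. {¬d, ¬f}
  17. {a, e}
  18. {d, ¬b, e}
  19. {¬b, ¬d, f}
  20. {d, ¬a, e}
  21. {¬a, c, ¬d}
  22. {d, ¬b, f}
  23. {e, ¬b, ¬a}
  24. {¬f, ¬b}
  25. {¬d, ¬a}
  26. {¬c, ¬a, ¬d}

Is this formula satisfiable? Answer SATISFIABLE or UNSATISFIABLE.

UNSATISFIABLE

a = True:
  propagation gives d=False, e=True, b=True, c=True; an empty clause results — contradiction.
a = False:
  propagation gives e=True, d=True, c=False, b=True; an empty clause results — contradiction.
Every branch closes, so no satisfying assignment exists.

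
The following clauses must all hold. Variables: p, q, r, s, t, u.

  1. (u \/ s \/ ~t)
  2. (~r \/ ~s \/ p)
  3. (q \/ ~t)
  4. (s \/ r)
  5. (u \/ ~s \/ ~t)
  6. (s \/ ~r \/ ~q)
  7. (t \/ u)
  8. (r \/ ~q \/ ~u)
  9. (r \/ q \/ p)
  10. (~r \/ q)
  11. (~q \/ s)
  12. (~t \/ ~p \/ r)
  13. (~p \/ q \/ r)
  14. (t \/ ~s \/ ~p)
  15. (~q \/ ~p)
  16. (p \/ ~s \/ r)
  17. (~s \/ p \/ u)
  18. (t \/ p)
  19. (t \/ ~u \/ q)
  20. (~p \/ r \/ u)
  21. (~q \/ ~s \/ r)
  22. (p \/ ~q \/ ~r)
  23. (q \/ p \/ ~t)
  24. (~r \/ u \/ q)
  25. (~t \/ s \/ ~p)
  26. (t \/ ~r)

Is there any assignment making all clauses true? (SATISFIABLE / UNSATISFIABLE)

UNSATISFIABLE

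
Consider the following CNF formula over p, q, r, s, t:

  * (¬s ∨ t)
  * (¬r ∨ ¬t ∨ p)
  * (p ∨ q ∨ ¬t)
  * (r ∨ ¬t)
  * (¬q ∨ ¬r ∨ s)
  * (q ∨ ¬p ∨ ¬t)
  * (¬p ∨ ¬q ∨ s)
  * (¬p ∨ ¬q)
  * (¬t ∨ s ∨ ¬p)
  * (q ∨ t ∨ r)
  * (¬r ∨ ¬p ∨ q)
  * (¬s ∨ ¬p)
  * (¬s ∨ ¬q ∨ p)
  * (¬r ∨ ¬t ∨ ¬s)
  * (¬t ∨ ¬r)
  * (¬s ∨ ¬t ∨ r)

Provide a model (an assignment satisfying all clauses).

p=False, q=True, r=False, s=False, t=False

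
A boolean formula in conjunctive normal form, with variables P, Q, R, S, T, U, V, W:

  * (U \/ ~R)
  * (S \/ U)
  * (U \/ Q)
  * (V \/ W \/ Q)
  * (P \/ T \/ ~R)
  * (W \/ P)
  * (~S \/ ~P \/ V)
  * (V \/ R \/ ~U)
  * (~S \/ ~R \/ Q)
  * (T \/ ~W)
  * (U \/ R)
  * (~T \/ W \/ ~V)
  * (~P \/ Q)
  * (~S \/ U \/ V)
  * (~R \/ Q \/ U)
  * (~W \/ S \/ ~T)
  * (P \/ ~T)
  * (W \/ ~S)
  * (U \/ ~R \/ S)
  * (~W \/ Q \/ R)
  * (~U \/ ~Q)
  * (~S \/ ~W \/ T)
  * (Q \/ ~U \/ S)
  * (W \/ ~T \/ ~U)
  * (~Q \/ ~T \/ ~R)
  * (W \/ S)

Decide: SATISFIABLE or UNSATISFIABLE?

UNSATISFIABLE

U = True:
  propagation gives Q=False, P=False, W=True, T=True; an empty clause results — contradiction.
U = False:
  propagation gives R=False; an empty clause results — contradiction.
Every branch closes, so no satisfying assignment exists.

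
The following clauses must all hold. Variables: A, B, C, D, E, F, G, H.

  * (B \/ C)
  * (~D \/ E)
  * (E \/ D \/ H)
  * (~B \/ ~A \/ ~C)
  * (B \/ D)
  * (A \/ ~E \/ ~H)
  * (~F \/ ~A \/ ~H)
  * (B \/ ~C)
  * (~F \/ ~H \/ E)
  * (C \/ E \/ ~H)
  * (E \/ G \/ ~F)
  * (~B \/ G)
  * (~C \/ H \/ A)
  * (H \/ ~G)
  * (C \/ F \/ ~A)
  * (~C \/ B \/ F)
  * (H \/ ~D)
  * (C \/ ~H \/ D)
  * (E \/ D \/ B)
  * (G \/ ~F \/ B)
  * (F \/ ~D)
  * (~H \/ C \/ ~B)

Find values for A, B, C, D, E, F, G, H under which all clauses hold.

A = False  B = True  C = True  D = False  E = False  F = False  G = True  H = True

Set A = False and propagate.
For the remaining variables, B = True, C = True, D = False, E = False, F = False, G = True, H = True works.
Check each clause:
  1. (C \/ B) — B is true.
  2. (~D \/ E) — ~D is true.
  3. (E \/ D \/ H) — H is true.
  4. (~B \/ ~A \/ ~C) — ~A is true.
  5. (D \/ B) — B is true.
  6. (~E \/ ~H \/ A) — ~E is true.
  7. (~F \/ ~H \/ ~A) — ~F is true.
  8. (B \/ ~C) — B is true.
  9. (~H \/ E \/ ~F) — ~F is true.
  10. (E \/ C \/ ~H) — C is true.
  11. (E \/ ~F \/ G) — ~F is true.
  12. (G \/ ~B) — G is true.
  13. (H \/ A \/ ~C) — H is true.
  14. (~G \/ H) — H is true.
  15. (F \/ C \/ ~A) — C is true.
  16. (~C \/ B \/ F) — B is true.
  17. (~D \/ H) — H is true.
  18. (D \/ ~H \/ C) — C is true.
  19. (E \/ B \/ D) — B is true.
  20. (B \/ ~F \/ G) — ~F is true.
  21. (F \/ ~D) — ~D is true.
  22. (~B \/ ~H \/ C) — C is true.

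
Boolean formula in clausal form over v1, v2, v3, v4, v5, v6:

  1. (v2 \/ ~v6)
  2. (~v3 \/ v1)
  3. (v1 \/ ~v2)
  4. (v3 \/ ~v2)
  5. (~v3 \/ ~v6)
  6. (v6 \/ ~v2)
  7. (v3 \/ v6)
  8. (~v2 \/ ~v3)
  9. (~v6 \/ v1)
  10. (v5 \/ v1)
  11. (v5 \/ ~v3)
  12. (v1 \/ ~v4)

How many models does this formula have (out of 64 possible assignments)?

2

Satisfying assignments:
  v1=T v2=F v3=T v4=F v5=T v6=F
  v1=T v2=F v3=T v4=T v5=T v6=F
Count: 2.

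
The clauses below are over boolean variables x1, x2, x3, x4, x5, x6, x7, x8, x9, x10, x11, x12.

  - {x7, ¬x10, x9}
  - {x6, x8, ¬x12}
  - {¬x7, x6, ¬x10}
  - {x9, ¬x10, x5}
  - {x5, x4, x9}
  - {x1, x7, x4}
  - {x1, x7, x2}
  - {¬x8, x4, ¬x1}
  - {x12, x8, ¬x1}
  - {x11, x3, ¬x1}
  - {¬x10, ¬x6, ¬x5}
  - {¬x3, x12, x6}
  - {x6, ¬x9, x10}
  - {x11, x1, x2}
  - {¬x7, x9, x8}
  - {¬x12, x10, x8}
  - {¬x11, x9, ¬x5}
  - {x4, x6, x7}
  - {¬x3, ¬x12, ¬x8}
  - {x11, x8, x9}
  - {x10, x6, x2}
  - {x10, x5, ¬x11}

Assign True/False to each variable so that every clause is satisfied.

x1=F  x2=T  x3=F  x4=T  x5=T  x6=T  x7=T  x8=T  x9=T  x10=F  x11=F  x12=T

x2 occurs only positively in the remaining clauses — set x2 = True.
x4 occurs only positively in the remaining clauses — set x4 = True.
Try x1 = False.
The remaining clauses are satisfied by x3 = False, x5 = True, x6 = True, x7 = True, x8 = True, x9 = True, x10 = False, x11 = False, x12 = True.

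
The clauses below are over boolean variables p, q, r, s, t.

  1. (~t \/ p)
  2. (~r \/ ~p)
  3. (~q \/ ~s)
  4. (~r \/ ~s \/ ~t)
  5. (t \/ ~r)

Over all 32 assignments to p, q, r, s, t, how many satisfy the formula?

Split on r, then t.
  r=1, t=1: a clause becomes empty — 0.
  r=1, t=0: a clause becomes empty — 0.
  r=0, t=1: remaining (p,q,s) ∈ {(1,0,0); (1,0,1); (1,1,0)} — 3.
  r=0, t=0: p free; 3 ways for (q,s) × 2^1 = 6.
Total: 0 + 0 + 3 + 6 = 9.

9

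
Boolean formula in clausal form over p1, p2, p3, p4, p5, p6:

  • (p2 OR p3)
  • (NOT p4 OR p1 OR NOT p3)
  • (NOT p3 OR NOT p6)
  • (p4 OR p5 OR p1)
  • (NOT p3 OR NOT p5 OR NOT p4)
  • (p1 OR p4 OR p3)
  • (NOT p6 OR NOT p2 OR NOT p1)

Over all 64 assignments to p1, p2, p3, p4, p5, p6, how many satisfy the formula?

16

Case analysis on p3 and p1:
  p3=1, p1=1: p2 free; 3 ways for (p4,p5,p6) × 2^1 = 6.
  p3=1, p1=0: remaining (p2,p4,p5,p6) ∈ {(0,0,1,0); (1,0,1,0)} — 2.
  p3=0, p1=1: remaining (p2,p4,p5,p6) ∈ {(1,0,0,0); (1,0,1,0); (1,1,0,0); (1,1,1,0)} — 4.
  p3=0, p1=0: remaining (p2,p4,p5,p6) ∈ {(1,1,0,0); (1,1,0,1); (1,1,1,0); (1,1,1,1)} — 4.
Total: 6 + 2 + 4 + 4 = 16.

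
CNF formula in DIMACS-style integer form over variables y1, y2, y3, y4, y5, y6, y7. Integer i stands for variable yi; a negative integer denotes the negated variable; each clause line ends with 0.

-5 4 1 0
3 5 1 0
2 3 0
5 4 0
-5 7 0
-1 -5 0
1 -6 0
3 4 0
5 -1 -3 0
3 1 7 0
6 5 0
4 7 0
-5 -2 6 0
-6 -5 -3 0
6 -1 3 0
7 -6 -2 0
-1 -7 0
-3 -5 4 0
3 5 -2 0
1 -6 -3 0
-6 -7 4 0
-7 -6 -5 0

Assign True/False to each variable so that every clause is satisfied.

y4 occurs only positively in the remaining clauses — set y4 = True.
Set y1 = False and propagate.
  then y6 is forced to False.
  then y5 is forced to True.
  then y7 is forced to True.
  then y2 is forced to False.
  then y3 is forced to True.
Every clause has at least one true literal under this assignment.

y1 = F, y2 = F, y3 = T, y4 = T, y5 = T, y6 = F, y7 = T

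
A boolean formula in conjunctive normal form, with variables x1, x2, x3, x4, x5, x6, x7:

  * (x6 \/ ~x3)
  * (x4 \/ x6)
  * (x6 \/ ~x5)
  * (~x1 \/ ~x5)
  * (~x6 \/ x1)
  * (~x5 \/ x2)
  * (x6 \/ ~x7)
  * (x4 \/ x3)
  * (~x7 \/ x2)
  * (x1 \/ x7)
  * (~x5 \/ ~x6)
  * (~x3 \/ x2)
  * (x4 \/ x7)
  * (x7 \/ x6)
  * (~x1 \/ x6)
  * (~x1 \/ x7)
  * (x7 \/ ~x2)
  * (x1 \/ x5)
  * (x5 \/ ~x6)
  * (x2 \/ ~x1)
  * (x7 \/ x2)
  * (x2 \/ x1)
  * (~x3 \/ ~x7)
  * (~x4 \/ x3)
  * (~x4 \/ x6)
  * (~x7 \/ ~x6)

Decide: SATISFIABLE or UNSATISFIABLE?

x6 = True:
  propagation gives x1=True, x5=False; an empty clause results — contradiction.
x6 = False:
  propagation gives x3=False, x4=True; an empty clause results — contradiction.
Every branch closes, so no satisfying assignment exists.

UNSATISFIABLE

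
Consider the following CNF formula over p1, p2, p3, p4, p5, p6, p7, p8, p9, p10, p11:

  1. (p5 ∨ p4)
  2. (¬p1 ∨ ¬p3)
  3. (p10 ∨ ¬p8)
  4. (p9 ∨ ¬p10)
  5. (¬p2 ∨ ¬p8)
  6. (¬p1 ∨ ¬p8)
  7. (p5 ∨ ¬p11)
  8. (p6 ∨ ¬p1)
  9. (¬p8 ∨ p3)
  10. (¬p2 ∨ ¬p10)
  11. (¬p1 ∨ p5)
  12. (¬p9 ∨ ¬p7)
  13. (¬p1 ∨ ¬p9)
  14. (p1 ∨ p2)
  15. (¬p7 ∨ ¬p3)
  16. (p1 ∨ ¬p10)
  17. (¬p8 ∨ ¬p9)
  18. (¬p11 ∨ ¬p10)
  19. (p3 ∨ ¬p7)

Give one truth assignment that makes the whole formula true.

p5 occurs only positively in the remaining clauses — set p5 = True.
Pure literal: p6 appears only positively; assign p6 = True.
Branch on p1: take p1 = True.
  then p3 is forced to False.
  then p8 is forced to False.
  then p9 is forced to False.
  then p10 is forced to False.
  then p7 is forced to False.
p2, p4, p11 are now unconstrained; take p2 = True, p4 = False, p11 = True.

p1=True, p2=True, p3=False, p4=False, p5=True, p6=True, p7=False, p8=False, p9=False, p10=False, p11=True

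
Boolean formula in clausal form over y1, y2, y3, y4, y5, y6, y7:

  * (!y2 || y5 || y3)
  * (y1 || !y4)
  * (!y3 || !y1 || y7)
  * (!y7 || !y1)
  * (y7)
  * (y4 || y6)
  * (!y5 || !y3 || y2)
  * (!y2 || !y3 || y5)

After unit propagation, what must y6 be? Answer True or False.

(y7) is a unit clause: y7 = True.
In (!y1 || !y7), !y7 is now false; !y1 must hold, so y1 = False.
In (y1 || !y4), y1 is now false; !y4 must hold, so y4 = False.
From (y4 || y6) and y4 = False: y6 = True.

True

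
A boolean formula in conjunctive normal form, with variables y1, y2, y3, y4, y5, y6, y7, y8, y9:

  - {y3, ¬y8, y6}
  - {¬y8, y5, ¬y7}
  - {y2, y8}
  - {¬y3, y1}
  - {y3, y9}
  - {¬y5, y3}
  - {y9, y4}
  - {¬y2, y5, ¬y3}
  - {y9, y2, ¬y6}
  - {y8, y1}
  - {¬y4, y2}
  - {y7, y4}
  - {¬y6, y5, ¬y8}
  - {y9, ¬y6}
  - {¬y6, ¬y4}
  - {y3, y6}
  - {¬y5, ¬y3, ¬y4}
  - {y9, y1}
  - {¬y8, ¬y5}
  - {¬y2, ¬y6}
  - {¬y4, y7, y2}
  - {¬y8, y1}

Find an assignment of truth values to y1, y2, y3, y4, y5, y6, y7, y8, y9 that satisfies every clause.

Pure literal: y1 appears only positively; assign y1 = True.
Pure literal: y9 appears only positively; assign y9 = True.
Branch on y2: take y2 = True.
  then y6 is forced to False.
  then y3 is forced to True.
  then y5 is forced to True.
  then y4 is forced to False.
  then y7 is forced to True.
  then y8 is forced to False.
Check each clause:
  1. {y6, ¬y8, y3} — ¬y8 is true.
  2. {y5, ¬y8, ¬y7} — ¬y8 is true.
  3. {y8, y2} — y2 is true.
  4. {¬y3, y1} — y1 is true.
  5. {y3, y9} — y9 is true.
  6. {¬y5, y3} — y3 is true.
  7. {y4, y9} — y9 is true.
  8. {¬y2, ¬y3, y5} — y5 is true.
  9. {y2, ¬y6, y9} — y9 is true.
  10. {y8, y1} — y1 is true.
  11. {y2, ¬y4} — y2 is true.
  12. {y4, y7} — y7 is true.
  13. {¬y8, ¬y6, y5} — ¬y8 is true.
  14. {y9, ¬y6} — y9 is true.
  15. {¬y6, ¬y4} — ¬y6 is true.
  16. {y3, y6} — y3 is true.
  17. {¬y5, ¬y4, ¬y3} — ¬y4 is true.
  18. {y9, y1} — y9 is true.
  19. {¬y8, ¬y5} — ¬y8 is true.
  20. {¬y6, ¬y2} — ¬y6 is true.
  21. {¬y4, y2, y7} — y2 is true.
  22. {¬y8, y1} — ¬y8 is true.

y1 = True  y2 = True  y3 = True  y4 = False  y5 = True  y6 = False  y7 = True  y8 = False  y9 = True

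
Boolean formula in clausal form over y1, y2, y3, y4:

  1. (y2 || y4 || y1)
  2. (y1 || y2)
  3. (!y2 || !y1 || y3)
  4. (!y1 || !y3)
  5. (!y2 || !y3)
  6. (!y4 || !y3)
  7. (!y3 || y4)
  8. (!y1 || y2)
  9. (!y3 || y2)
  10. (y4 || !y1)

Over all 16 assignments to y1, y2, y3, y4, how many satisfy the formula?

Satisfying assignments:
  y1=F y2=T y3=F y4=F
  y1=F y2=T y3=F y4=T
That's 2 in total.

2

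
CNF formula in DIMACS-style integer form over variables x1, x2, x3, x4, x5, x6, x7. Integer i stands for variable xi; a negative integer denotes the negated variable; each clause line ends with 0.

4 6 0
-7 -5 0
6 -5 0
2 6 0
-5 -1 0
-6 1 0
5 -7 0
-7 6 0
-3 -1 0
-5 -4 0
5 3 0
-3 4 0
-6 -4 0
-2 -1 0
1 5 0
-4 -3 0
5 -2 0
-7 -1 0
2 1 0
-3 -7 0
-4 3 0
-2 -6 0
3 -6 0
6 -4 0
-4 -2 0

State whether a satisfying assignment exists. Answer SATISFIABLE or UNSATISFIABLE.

UNSATISFIABLE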